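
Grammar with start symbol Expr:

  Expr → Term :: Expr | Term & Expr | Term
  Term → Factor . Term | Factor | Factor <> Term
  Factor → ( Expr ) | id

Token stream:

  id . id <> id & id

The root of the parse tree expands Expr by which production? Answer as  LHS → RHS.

[Expr [Term [Factor id] . [Term [Factor id] <> [Term [Factor id]]]] & [Expr [Term [Factor id]]]]

Expr → Term & Expr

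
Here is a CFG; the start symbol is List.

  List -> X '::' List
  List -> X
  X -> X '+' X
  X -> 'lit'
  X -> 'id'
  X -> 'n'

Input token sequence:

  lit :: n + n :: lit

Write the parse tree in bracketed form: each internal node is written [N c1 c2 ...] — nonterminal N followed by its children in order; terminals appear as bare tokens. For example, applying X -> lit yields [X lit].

List
X :: List
lit :: List
lit :: X :: List
lit :: X + X :: List
lit :: n + X :: List
lit :: n + n :: List
lit :: n + n :: X
lit :: n + n :: lit

[List [X lit] :: [List [X [X n] + [X n]] :: [List [X lit]]]]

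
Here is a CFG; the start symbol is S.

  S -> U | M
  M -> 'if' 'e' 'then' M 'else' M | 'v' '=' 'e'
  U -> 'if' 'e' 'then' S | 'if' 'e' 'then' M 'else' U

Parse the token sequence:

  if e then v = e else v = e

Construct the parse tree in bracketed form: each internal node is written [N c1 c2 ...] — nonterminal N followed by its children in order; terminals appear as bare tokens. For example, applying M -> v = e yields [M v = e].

[S [M if e then [M v = e] else [M v = e]]]

S
M
if e then M else M
if e then v = e else M
if e then v = e else v = e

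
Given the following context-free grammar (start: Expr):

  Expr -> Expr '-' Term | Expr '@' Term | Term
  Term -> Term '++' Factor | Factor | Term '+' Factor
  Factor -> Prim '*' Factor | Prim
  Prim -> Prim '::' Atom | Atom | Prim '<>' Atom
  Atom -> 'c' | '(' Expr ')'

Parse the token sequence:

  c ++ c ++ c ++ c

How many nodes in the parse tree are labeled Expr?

1

[Expr [Term [Term [Term [Term [Factor [Prim [Atom c]]]] ++ [Factor [Prim [Atom c]]]] ++ [Factor [Prim [Atom c]]]] ++ [Factor [Prim [Atom c]]]]]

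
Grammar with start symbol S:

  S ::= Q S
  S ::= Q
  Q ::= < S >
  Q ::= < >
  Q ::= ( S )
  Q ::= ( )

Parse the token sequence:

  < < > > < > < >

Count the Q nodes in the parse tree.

[S [Q < [S [Q < >]] >] [S [Q < >] [S [Q < >]]]]

4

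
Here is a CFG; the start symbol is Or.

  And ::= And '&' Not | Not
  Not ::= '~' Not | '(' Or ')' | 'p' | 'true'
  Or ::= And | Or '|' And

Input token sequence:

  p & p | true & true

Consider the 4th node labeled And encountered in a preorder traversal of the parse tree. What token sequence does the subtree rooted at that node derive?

[Or [Or [And [And [Not p]] & [Not p]]] | [And [And [Not true]] & [Not true]]]

true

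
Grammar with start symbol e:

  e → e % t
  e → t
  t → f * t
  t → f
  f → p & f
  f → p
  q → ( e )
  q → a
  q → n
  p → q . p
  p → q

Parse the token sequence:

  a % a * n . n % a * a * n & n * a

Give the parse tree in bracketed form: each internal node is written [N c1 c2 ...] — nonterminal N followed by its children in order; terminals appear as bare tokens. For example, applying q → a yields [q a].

[e [e [e [t [f [p [q a]]]]] % [t [f [p [q a]]] * [t [f [p [q n] . [p [q n]]]]]]] % [t [f [p [q a]]] * [t [f [p [q a]]] * [t [f [p [q n]] & [f [p [q n]]]] * [t [f [p [q a]]]]]]]]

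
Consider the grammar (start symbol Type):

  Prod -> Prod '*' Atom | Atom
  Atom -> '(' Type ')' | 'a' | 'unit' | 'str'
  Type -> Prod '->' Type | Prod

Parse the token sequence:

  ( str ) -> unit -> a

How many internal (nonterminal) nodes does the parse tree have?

12

[Type [Prod [Atom ( [Type [Prod [Atom str]]] )]] -> [Type [Prod [Atom unit]] -> [Type [Prod [Atom a]]]]]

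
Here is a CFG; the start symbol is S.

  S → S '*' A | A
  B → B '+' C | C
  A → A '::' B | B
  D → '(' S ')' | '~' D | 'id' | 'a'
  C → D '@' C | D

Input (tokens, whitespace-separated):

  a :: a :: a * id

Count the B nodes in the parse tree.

[S [S [A [A [A [B [C [D a]]]] :: [B [C [D a]]]] :: [B [C [D a]]]]] * [A [B [C [D id]]]]]

4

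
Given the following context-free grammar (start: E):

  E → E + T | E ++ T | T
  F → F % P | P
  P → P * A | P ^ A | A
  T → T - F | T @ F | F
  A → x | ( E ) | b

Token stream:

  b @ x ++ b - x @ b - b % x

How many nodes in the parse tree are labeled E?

[E [E [T [T [F [P [A b]]]] @ [F [P [A x]]]]] ++ [T [T [T [T [F [P [A b]]]] - [F [P [A x]]]] @ [F [P [A b]]]] - [F [F [P [A b]]] % [P [A x]]]]]

2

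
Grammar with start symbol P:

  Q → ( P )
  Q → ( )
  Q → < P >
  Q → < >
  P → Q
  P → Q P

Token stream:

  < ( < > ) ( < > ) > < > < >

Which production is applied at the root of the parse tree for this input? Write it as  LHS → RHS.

P → Q P

[P [Q < [P [Q ( [P [Q < >]] )] [P [Q ( [P [Q < >]] )]]] >] [P [Q < >] [P [Q < >]]]]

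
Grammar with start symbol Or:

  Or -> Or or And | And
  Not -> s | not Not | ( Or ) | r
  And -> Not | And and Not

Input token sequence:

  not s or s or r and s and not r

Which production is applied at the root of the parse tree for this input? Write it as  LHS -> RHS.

[Or [Or [Or [And [Not not [Not s]]]] or [And [Not s]]] or [And [And [And [Not r]] and [Not s]] and [Not not [Not r]]]]

Or -> Or or And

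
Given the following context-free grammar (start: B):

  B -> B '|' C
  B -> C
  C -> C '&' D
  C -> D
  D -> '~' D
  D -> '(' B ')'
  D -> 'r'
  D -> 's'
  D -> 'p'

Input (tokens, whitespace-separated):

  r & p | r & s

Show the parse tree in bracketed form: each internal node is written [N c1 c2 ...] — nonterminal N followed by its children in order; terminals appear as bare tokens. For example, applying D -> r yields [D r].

B
B | C
C | C
C & D | C
D & D | C
r & D | C
r & p | C
r & p | C & D
r & p | D & D
r & p | r & D
r & p | r & s

[B [B [C [C [D r]] & [D p]]] | [C [C [D r]] & [D s]]]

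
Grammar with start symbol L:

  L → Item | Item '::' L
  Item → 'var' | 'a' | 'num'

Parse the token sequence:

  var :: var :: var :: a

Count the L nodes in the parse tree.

[L [Item var] :: [L [Item var] :: [L [Item var] :: [L [Item a]]]]]

4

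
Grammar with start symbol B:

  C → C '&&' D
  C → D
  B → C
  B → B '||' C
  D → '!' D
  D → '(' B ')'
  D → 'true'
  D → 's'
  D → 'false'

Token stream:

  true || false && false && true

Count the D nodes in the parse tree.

[B [B [C [D true]]] || [C [C [C [D false]] && [D false]] && [D true]]]

4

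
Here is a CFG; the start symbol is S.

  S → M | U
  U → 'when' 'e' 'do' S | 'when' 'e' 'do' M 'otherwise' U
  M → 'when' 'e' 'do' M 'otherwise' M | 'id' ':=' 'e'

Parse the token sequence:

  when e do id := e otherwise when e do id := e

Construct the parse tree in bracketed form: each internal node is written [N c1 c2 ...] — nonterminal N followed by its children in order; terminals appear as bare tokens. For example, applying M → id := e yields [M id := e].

S
U
when e do M otherwise U
when e do id := e otherwise U
when e do id := e otherwise when e do S
when e do id := e otherwise when e do M
when e do id := e otherwise when e do id := e

[S [U when e do [M id := e] otherwise [U when e do [S [M id := e]]]]]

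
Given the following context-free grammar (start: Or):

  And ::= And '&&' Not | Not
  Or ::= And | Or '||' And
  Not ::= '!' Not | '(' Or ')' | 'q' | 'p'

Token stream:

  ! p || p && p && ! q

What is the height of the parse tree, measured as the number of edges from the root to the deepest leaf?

[Or [Or [And [Not ! [Not p]]]] || [And [And [And [Not p]] && [Not p]] && [Not ! [Not q]]]]

5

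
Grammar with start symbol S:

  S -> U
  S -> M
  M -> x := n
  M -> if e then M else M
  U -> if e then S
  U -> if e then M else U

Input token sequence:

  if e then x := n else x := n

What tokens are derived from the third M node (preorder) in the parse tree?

[S [M if e then [M x := n] else [M x := n]]]

x := n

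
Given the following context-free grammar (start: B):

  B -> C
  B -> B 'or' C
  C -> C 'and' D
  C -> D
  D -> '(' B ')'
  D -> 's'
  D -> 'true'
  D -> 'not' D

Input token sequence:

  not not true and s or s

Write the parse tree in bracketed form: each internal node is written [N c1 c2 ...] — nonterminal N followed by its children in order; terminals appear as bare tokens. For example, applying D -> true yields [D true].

[B [B [C [C [D not [D not [D true]]]] and [D s]]] or [C [D s]]]

B
B or C
C or C
C and D or C
D and D or C
not D and D or C
not not D and D or C
not not true and D or C
not not true and s or C
not not true and s or D
not not true and s or s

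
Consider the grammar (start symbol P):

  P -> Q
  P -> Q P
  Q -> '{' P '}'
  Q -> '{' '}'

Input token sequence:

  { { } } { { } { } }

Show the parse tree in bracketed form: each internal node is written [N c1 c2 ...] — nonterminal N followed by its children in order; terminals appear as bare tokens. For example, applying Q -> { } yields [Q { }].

P
Q P
{ P } P
{ Q } P
{ { } } P
{ { } } Q
{ { } } { P }
{ { } } { Q P }
{ { } } { { } P }
{ { } } { { } Q }
{ { } } { { } { } }

[P [Q { [P [Q { }]] }] [P [Q { [P [Q { }] [P [Q { }]]] }]]]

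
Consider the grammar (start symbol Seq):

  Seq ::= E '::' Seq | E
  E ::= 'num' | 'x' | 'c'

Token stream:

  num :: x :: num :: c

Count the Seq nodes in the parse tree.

[Seq [E num] :: [Seq [E x] :: [Seq [E num] :: [Seq [E c]]]]]

4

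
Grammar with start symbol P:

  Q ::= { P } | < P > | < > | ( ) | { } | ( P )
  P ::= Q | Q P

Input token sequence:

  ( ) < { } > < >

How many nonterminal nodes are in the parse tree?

[P [Q ( )] [P [Q < [P [Q { }]] >] [P [Q < >]]]]

8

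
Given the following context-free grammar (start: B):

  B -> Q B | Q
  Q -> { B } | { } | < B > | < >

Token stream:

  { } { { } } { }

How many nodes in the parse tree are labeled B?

[B [Q { }] [B [Q { [B [Q { }]] }] [B [Q { }]]]]

4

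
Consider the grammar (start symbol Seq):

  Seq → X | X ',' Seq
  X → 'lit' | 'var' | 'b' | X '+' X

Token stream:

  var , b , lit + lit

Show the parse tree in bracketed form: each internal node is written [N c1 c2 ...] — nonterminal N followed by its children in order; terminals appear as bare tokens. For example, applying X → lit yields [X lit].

[Seq [X var] , [Seq [X b] , [Seq [X [X lit] + [X lit]]]]]

Seq
X , Seq
var , Seq
var , X , Seq
var , b , Seq
var , b , X
var , b , X + X
var , b , lit + X
var , b , lit + lit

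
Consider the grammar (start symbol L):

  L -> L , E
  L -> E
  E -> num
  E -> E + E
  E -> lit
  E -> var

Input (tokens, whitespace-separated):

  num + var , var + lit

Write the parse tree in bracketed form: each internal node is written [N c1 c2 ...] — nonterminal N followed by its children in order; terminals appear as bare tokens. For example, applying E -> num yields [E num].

L
L , E
E , E
E + E , E
num + E , E
num + var , E
num + var , E + E
num + var , var + E
num + var , var + lit

[L [L [E [E num] + [E var]]] , [E [E var] + [E lit]]]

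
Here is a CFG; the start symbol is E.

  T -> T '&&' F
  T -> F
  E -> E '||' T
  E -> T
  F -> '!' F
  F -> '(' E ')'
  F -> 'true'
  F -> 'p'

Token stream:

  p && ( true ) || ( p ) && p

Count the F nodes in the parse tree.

[E [E [T [T [F p]] && [F ( [E [T [F true]]] )]]] || [T [T [F ( [E [T [F p]]] )]] && [F p]]]

6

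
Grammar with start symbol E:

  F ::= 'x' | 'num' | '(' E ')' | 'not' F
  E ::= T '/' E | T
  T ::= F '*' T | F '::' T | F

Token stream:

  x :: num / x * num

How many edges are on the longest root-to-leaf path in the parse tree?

[E [T [F x] :: [T [F num]]] / [E [T [F x] * [T [F num]]]]]

5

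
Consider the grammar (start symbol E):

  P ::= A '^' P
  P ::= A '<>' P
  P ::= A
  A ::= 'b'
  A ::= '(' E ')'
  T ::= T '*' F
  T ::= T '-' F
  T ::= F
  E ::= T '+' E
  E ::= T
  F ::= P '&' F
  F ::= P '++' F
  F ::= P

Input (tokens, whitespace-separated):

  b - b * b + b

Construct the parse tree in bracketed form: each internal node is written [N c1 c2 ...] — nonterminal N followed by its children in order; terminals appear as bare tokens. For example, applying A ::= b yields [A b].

[E [T [T [T [F [P [A b]]]] - [F [P [A b]]]] * [F [P [A b]]]] + [E [T [F [P [A b]]]]]]

E
T + E
T * F + E
T - F * F + E
F - F * F + E
P - F * F + E
A - F * F + E
b - F * F + E
b - P * F + E
b - A * F + E
b - b * F + E
b - b * P + E
b - b * A + E
b - b * b + E
b - b * b + T
b - b * b + F
b - b * b + P
b - b * b + A
b - b * b + b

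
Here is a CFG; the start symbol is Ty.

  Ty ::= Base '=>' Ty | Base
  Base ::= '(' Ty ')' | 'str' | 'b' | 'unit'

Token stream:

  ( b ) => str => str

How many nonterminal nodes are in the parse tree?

[Ty [Base ( [Ty [Base b]] )] => [Ty [Base str] => [Ty [Base str]]]]

8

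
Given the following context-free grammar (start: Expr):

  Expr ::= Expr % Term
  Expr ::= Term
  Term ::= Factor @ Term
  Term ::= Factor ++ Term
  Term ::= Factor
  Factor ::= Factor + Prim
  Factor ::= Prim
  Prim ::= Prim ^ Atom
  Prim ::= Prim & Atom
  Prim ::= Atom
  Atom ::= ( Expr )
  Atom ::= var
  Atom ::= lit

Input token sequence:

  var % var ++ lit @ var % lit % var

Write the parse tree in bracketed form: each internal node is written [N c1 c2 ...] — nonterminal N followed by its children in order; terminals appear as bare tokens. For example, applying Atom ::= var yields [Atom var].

[Expr [Expr [Expr [Expr [Term [Factor [Prim [Atom var]]]]] % [Term [Factor [Prim [Atom var]]] ++ [Term [Factor [Prim [Atom lit]]] @ [Term [Factor [Prim [Atom var]]]]]]] % [Term [Factor [Prim [Atom lit]]]]] % [Term [Factor [Prim [Atom var]]]]]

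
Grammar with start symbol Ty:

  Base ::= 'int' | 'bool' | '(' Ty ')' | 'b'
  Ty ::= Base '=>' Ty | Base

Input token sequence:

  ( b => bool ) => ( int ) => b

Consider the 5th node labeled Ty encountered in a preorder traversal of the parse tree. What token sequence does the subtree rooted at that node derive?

[Ty [Base ( [Ty [Base b] => [Ty [Base bool]]] )] => [Ty [Base ( [Ty [Base int]] )] => [Ty [Base b]]]]

int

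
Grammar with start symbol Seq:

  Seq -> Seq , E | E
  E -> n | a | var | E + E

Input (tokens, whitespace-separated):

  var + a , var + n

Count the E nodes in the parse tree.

6

[Seq [Seq [E [E var] + [E a]]] , [E [E var] + [E n]]]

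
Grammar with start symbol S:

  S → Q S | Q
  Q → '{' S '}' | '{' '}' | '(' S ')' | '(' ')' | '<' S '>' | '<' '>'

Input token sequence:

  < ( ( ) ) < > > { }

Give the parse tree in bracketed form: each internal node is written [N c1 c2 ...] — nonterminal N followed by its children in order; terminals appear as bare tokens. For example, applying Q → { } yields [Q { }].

[S [Q < [S [Q ( [S [Q ( )]] )] [S [Q < >]]] >] [S [Q { }]]]

S
Q S
< S > S
< Q S > S
< ( S ) S > S
< ( Q ) S > S
< ( ( ) ) S > S
< ( ( ) ) Q > S
< ( ( ) ) < > > S
< ( ( ) ) < > > Q
< ( ( ) ) < > > { }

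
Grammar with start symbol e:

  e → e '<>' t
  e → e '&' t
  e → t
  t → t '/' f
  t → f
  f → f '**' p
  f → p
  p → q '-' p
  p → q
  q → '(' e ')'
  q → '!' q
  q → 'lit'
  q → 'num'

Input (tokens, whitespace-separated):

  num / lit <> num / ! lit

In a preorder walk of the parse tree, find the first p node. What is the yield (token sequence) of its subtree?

[e [e [t [t [f [p [q num]]]] / [f [p [q lit]]]]] <> [t [t [f [p [q num]]]] / [f [p [q ! [q lit]]]]]]

num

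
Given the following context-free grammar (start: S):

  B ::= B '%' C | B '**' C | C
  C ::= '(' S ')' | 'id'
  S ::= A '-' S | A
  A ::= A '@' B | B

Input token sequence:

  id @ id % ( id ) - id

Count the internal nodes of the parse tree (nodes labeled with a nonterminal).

[S [A [A [B [C id]]] @ [B [B [C id]] % [C ( [S [A [B [C id]]]] )]]] - [S [A [B [C id]]]]]

17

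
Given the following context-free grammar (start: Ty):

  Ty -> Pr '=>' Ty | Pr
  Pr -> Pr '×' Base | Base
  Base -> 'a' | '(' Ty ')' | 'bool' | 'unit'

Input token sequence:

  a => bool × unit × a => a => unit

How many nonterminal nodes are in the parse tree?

16

[Ty [Pr [Base a]] => [Ty [Pr [Pr [Pr [Base bool]] × [Base unit]] × [Base a]] => [Ty [Pr [Base a]] => [Ty [Pr [Base unit]]]]]]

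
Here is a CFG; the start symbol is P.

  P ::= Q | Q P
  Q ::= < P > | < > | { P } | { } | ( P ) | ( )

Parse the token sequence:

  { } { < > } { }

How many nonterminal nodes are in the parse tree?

8

[P [Q { }] [P [Q { [P [Q < >]] }] [P [Q { }]]]]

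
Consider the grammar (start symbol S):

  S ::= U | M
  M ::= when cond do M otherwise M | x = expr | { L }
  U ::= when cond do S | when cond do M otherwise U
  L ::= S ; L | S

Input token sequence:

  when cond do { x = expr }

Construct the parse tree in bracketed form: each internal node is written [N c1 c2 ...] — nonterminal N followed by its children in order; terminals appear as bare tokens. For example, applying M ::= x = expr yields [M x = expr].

S
U
when cond do S
when cond do M
when cond do { L }
when cond do { S }
when cond do { M }
when cond do { x = expr }

[S [U when cond do [S [M { [L [S [M x = expr]]] }]]]]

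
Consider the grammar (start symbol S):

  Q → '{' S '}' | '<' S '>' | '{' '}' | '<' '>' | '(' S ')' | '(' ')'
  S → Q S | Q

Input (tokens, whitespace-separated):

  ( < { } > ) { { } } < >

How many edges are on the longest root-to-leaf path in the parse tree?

[S [Q ( [S [Q < [S [Q { }]] >]] )] [S [Q { [S [Q { }]] }] [S [Q < >]]]]

6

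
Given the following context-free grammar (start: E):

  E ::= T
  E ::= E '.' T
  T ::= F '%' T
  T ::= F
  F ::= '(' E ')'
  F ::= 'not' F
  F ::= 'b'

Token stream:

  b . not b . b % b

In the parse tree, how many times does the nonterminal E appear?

[E [E [E [T [F b]]] . [T [F not [F b]]]] . [T [F b] % [T [F b]]]]

3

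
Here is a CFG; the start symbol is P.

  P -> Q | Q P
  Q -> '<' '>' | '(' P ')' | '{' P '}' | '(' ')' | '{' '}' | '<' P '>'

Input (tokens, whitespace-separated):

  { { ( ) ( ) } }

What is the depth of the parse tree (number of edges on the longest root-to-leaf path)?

[P [Q { [P [Q { [P [Q ( )] [P [Q ( )]]] }]] }]]

7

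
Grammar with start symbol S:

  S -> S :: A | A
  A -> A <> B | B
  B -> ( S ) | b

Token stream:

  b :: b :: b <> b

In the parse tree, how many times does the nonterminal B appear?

4

[S [S [S [A [B b]]] :: [A [B b]]] :: [A [A [B b]] <> [B b]]]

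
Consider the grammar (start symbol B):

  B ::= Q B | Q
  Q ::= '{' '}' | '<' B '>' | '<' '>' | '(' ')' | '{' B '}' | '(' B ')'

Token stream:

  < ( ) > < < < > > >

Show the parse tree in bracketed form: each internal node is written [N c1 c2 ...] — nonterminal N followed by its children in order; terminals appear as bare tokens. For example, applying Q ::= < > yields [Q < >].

[B [Q < [B [Q ( )]] >] [B [Q < [B [Q < [B [Q < >]] >]] >]]]

B
Q B
< B > B
< Q > B
< ( ) > B
< ( ) > Q
< ( ) > < B >
< ( ) > < Q >
< ( ) > < < B > >
< ( ) > < < Q > >
< ( ) > < < < > > >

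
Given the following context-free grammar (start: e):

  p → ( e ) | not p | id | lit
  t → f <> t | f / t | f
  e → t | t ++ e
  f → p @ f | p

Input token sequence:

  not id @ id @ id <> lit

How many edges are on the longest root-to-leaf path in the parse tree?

6

[e [t [f [p not [p id]] @ [f [p id] @ [f [p id]]]] <> [t [f [p lit]]]]]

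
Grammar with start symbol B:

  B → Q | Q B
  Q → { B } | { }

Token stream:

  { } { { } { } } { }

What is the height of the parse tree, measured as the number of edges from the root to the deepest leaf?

6

[B [Q { }] [B [Q { [B [Q { }] [B [Q { }]]] }] [B [Q { }]]]]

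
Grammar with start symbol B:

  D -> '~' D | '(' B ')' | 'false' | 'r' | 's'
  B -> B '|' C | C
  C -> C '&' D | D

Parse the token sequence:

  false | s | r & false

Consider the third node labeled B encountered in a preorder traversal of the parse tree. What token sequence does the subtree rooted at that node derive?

[B [B [B [C [D false]]] | [C [D s]]] | [C [C [D r]] & [D false]]]

false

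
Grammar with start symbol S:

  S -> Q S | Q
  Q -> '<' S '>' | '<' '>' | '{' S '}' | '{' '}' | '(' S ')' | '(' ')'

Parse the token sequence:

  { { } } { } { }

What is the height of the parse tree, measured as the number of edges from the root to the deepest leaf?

[S [Q { [S [Q { }]] }] [S [Q { }] [S [Q { }]]]]

4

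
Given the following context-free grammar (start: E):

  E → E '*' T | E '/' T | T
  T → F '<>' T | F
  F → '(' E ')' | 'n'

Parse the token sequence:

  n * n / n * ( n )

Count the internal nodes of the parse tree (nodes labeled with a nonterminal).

[E [E [E [E [T [F n]]] * [T [F n]]] / [T [F n]]] * [T [F ( [E [T [F n]]] )]]]

15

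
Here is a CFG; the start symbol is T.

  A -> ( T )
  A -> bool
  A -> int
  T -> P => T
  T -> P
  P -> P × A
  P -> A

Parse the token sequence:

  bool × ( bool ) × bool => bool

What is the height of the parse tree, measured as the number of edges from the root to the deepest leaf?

7

[T [P [P [P [A bool]] × [A ( [T [P [A bool]]] )]] × [A bool]] => [T [P [A bool]]]]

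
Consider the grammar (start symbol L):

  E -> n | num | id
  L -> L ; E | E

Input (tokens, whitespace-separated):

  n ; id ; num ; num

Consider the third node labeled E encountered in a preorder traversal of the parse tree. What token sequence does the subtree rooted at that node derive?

num

[L [L [L [L [E n]] ; [E id]] ; [E num]] ; [E num]]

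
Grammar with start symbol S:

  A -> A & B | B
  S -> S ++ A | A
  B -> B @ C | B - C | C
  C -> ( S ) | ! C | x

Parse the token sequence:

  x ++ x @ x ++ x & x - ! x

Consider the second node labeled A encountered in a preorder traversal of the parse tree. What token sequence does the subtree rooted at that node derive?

[S [S [S [A [B [C x]]]] ++ [A [B [B [C x]] @ [C x]]]] ++ [A [A [B [C x]]] & [B [B [C x]] - [C ! [C x]]]]]

x @ x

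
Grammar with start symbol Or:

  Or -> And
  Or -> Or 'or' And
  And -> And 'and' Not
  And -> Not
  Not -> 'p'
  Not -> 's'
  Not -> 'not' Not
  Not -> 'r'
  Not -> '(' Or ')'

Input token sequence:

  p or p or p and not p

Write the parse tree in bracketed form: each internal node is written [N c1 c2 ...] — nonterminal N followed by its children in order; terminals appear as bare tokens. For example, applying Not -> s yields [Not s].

Or
Or or And
Or or And or And
And or And or And
Not or And or And
p or And or And
p or Not or And
p or p or And
p or p or And and Not
p or p or Not and Not
p or p or p and Not
p or p or p and not Not
p or p or p and not p

[Or [Or [Or [And [Not p]]] or [And [Not p]]] or [And [And [Not p]] and [Not not [Not p]]]]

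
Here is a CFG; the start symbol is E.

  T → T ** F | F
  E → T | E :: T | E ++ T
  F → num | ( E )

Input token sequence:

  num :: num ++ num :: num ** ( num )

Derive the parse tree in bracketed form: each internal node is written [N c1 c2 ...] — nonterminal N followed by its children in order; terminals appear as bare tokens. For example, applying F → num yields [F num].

E
E :: T
E ++ T :: T
E :: T ++ T :: T
T :: T ++ T :: T
F :: T ++ T :: T
num :: T ++ T :: T
num :: F ++ T :: T
num :: num ++ T :: T
num :: num ++ F :: T
num :: num ++ num :: T
num :: num ++ num :: T ** F
num :: num ++ num :: F ** F
num :: num ++ num :: num ** F
num :: num ++ num :: num ** ( E )
num :: num ++ num :: num ** ( T )
num :: num ++ num :: num ** ( F )
num :: num ++ num :: num ** ( num )

[E [E [E [E [T [F num]]] :: [T [F num]]] ++ [T [F num]]] :: [T [T [F num]] ** [F ( [E [T [F num]]] )]]]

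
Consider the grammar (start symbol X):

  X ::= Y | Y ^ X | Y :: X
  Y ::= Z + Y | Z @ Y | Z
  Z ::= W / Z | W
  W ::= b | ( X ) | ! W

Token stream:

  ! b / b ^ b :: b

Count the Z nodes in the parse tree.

4

[X [Y [Z [W ! [W b]] / [Z [W b]]]] ^ [X [Y [Z [W b]]] :: [X [Y [Z [W b]]]]]]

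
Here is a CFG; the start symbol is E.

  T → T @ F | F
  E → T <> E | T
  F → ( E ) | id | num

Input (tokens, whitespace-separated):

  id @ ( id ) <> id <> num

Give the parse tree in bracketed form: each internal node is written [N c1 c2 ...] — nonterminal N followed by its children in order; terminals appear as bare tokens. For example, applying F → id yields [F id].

[E [T [T [F id]] @ [F ( [E [T [F id]]] )]] <> [E [T [F id]] <> [E [T [F num]]]]]

E
T <> E
T @ F <> E
F @ F <> E
id @ F <> E
id @ ( E ) <> E
id @ ( T ) <> E
id @ ( F ) <> E
id @ ( id ) <> E
id @ ( id ) <> T <> E
id @ ( id ) <> F <> E
id @ ( id ) <> id <> E
id @ ( id ) <> id <> T
id @ ( id ) <> id <> F
id @ ( id ) <> id <> num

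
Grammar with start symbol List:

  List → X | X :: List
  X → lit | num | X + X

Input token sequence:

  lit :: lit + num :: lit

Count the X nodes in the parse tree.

5

[List [X lit] :: [List [X [X lit] + [X num]] :: [List [X lit]]]]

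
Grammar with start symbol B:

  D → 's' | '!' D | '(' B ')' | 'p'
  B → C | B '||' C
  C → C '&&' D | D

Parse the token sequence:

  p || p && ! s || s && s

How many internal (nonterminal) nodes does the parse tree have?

[B [B [B [C [D p]]] || [C [C [D p]] && [D ! [D s]]]] || [C [C [D s]] && [D s]]]

14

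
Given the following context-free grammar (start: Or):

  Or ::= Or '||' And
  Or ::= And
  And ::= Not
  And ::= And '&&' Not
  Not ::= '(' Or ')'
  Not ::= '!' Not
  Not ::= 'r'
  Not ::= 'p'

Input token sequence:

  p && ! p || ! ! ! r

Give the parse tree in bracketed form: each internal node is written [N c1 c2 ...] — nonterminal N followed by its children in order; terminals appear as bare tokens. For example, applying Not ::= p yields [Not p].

[Or [Or [And [And [Not p]] && [Not ! [Not p]]]] || [And [Not ! [Not ! [Not ! [Not r]]]]]]

Or
Or || And
And || And
And && Not || And
Not && Not || And
p && Not || And
p && ! Not || And
p && ! p || And
p && ! p || Not
p && ! p || ! Not
p && ! p || ! ! Not
p && ! p || ! ! ! Not
p && ! p || ! ! ! r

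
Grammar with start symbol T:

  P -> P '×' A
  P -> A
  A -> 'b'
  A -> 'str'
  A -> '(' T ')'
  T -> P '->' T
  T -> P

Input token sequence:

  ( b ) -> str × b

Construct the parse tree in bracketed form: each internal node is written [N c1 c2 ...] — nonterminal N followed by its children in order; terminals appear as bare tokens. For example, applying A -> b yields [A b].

[T [P [A ( [T [P [A b]]] )]] -> [T [P [P [A str]] × [A b]]]]

T
P -> T
A -> T
( T ) -> T
( P ) -> T
( A ) -> T
( b ) -> T
( b ) -> P
( b ) -> P × A
( b ) -> A × A
( b ) -> str × A
( b ) -> str × b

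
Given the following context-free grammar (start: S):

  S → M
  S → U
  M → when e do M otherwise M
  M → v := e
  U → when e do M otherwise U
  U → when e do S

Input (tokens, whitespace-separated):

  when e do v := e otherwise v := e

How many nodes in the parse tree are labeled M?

[S [M when e do [M v := e] otherwise [M v := e]]]

3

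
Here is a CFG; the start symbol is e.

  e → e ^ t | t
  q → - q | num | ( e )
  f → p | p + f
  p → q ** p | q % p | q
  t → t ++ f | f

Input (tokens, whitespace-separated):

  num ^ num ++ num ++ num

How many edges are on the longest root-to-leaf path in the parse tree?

7

[e [e [t [f [p [q num]]]]] ^ [t [t [t [f [p [q num]]]] ++ [f [p [q num]]]] ++ [f [p [q num]]]]]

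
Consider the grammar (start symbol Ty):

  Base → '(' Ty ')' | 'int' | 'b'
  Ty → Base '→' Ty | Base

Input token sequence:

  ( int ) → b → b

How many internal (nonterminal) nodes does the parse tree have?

8

[Ty [Base ( [Ty [Base int]] )] → [Ty [Base b] → [Ty [Base b]]]]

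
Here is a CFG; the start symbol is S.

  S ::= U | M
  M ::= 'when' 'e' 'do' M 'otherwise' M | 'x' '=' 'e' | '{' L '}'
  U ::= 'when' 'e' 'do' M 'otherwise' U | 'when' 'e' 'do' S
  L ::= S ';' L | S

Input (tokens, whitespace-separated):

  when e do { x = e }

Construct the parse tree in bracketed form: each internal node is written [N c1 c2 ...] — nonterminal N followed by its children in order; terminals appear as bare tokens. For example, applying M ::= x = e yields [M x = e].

S
U
when e do S
when e do M
when e do { L }
when e do { S }
when e do { M }
when e do { x = e }

[S [U when e do [S [M { [L [S [M x = e]]] }]]]]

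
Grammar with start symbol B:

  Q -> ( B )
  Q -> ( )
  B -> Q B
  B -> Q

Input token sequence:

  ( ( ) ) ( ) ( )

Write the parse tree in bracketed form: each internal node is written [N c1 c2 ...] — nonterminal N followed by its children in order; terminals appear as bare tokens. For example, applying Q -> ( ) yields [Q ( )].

B
Q B
( B ) B
( Q ) B
( ( ) ) B
( ( ) ) Q B
( ( ) ) ( ) B
( ( ) ) ( ) Q
( ( ) ) ( ) ( )

[B [Q ( [B [Q ( )]] )] [B [Q ( )] [B [Q ( )]]]]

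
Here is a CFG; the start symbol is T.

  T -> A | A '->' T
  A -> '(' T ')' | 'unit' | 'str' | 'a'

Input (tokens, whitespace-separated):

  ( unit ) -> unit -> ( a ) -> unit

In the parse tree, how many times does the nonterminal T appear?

6

[T [A ( [T [A unit]] )] -> [T [A unit] -> [T [A ( [T [A a]] )] -> [T [A unit]]]]]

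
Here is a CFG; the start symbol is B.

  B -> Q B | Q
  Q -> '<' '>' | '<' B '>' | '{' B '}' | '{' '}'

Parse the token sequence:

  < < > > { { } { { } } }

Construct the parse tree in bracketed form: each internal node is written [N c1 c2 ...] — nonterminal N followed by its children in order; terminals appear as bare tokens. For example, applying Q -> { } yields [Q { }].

B
Q B
< B > B
< Q > B
< < > > B
< < > > Q
< < > > { B }
< < > > { Q B }
< < > > { { } B }
< < > > { { } Q }
< < > > { { } { B } }
< < > > { { } { Q } }
< < > > { { } { { } } }

[B [Q < [B [Q < >]] >] [B [Q { [B [Q { }] [B [Q { [B [Q { }]] }]]] }]]]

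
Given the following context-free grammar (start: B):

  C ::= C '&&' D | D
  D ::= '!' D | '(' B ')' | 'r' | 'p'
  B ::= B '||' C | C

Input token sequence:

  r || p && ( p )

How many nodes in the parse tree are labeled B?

3

[B [B [C [D r]]] || [C [C [D p]] && [D ( [B [C [D p]]] )]]]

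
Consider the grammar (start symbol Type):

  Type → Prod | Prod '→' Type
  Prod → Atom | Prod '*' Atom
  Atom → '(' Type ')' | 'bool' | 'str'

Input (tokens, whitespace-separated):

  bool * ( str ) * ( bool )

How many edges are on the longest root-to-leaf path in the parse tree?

[Type [Prod [Prod [Prod [Atom bool]] * [Atom ( [Type [Prod [Atom str]]] )]] * [Atom ( [Type [Prod [Atom bool]]] )]]]

7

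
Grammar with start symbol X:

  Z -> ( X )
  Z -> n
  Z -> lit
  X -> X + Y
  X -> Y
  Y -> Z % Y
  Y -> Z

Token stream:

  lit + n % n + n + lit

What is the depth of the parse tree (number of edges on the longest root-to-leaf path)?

6

[X [X [X [X [Y [Z lit]]] + [Y [Z n] % [Y [Z n]]]] + [Y [Z n]]] + [Y [Z lit]]]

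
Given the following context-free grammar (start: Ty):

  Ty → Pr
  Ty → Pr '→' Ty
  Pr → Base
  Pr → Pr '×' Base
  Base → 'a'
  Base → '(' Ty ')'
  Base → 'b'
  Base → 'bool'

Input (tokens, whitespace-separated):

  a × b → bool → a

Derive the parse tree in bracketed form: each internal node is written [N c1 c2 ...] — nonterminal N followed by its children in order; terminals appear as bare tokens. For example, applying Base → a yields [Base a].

Ty
Pr → Ty
Pr × Base → Ty
Base × Base → Ty
a × Base → Ty
a × b → Ty
a × b → Pr → Ty
a × b → Base → Ty
a × b → bool → Ty
a × b → bool → Pr
a × b → bool → Base
a × b → bool → a

[Ty [Pr [Pr [Base a]] × [Base b]] → [Ty [Pr [Base bool]] → [Ty [Pr [Base a]]]]]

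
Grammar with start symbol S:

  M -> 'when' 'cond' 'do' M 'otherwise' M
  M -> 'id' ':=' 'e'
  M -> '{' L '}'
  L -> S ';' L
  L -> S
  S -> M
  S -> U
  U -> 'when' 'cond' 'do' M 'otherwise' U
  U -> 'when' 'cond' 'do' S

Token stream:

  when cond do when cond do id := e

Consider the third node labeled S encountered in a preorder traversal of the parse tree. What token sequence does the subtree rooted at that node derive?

[S [U when cond do [S [U when cond do [S [M id := e]]]]]]

id := e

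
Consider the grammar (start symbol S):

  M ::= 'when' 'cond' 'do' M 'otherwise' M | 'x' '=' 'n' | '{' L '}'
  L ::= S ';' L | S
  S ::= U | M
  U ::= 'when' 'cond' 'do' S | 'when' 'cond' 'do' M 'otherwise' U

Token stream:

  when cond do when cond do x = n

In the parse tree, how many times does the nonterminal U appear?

[S [U when cond do [S [U when cond do [S [M x = n]]]]]]

2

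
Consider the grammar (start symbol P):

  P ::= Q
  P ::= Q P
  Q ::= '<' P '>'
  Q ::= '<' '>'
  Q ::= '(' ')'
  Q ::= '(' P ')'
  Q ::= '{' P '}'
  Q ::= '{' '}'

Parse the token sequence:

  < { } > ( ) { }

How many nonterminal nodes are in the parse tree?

8

[P [Q < [P [Q { }]] >] [P [Q ( )] [P [Q { }]]]]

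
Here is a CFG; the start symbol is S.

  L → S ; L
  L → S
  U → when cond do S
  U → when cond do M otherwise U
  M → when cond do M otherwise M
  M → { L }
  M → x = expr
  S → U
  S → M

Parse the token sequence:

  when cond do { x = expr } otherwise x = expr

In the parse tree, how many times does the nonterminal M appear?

[S [M when cond do [M { [L [S [M x = expr]]] }] otherwise [M x = expr]]]

4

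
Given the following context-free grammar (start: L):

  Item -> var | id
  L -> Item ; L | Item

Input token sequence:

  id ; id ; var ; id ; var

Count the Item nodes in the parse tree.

5

[L [Item id] ; [L [Item id] ; [L [Item var] ; [L [Item id] ; [L [Item var]]]]]]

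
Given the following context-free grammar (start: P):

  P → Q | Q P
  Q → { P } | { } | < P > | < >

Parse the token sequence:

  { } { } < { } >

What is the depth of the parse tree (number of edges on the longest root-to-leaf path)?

6

[P [Q { }] [P [Q { }] [P [Q < [P [Q { }]] >]]]]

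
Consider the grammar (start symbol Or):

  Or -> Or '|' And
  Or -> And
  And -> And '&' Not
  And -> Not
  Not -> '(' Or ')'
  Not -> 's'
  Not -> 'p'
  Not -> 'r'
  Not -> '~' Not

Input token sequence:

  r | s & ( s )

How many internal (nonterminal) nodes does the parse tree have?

11

[Or [Or [And [Not r]]] | [And [And [Not s]] & [Not ( [Or [And [Not s]]] )]]]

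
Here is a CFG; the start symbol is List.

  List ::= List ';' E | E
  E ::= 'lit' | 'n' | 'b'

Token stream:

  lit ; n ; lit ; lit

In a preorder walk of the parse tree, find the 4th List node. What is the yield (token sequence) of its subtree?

[List [List [List [List [E lit]] ; [E n]] ; [E lit]] ; [E lit]]

lit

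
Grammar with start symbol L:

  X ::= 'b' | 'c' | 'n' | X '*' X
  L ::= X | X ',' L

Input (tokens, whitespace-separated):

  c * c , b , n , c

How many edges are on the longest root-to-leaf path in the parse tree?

5

[L [X [X c] * [X c]] , [L [X b] , [L [X n] , [L [X c]]]]]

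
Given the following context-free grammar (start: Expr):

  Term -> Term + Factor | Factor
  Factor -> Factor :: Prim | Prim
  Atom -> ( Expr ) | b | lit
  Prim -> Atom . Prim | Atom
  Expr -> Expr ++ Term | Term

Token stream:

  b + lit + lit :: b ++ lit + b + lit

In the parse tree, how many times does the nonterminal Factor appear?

[Expr [Expr [Term [Term [Term [Factor [Prim [Atom b]]]] + [Factor [Prim [Atom lit]]]] + [Factor [Factor [Prim [Atom lit]]] :: [Prim [Atom b]]]]] ++ [Term [Term [Term [Factor [Prim [Atom lit]]]] + [Factor [Prim [Atom b]]]] + [Factor [Prim [Atom lit]]]]]

7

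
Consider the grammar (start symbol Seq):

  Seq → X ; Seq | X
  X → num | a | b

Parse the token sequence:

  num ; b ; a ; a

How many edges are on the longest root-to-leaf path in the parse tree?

5

[Seq [X num] ; [Seq [X b] ; [Seq [X a] ; [Seq [X a]]]]]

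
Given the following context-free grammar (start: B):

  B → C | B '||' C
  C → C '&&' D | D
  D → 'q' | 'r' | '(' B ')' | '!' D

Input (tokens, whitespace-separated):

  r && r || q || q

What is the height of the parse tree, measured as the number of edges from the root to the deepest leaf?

[B [B [B [C [C [D r]] && [D r]]] || [C [D q]]] || [C [D q]]]

6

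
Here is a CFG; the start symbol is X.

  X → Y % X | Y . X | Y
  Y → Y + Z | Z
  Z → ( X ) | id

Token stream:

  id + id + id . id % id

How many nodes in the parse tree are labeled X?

[X [Y [Y [Y [Z id]] + [Z id]] + [Z id]] . [X [Y [Z id]] % [X [Y [Z id]]]]]

3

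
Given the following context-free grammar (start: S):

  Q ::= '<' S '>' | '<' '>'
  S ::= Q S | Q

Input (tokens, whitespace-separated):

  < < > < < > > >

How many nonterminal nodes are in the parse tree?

[S [Q < [S [Q < >] [S [Q < [S [Q < >]] >]]] >]]

8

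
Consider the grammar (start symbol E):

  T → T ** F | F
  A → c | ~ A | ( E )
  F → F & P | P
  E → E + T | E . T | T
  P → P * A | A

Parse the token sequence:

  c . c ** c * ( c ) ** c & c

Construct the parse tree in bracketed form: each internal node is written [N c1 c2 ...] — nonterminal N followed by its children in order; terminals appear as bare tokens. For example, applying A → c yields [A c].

[E [E [T [F [P [A c]]]]] . [T [T [T [F [P [A c]]]] ** [F [P [P [A c]] * [A ( [E [T [F [P [A c]]]]] )]]]] ** [F [F [P [A c]]] & [P [A c]]]]]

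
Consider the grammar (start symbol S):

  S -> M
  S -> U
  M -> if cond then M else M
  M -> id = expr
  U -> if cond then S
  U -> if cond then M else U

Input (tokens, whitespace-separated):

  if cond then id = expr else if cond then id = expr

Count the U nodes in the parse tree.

2

[S [U if cond then [M id = expr] else [U if cond then [S [M id = expr]]]]]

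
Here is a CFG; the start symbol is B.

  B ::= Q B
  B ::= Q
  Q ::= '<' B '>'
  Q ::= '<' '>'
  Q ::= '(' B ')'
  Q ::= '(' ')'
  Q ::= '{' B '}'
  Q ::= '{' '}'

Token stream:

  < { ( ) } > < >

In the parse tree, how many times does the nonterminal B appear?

[B [Q < [B [Q { [B [Q ( )]] }]] >] [B [Q < >]]]

4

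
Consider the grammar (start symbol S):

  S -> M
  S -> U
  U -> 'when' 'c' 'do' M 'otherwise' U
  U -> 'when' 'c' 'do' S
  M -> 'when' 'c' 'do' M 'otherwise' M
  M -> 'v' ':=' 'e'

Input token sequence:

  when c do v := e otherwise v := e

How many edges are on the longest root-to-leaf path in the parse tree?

3

[S [M when c do [M v := e] otherwise [M v := e]]]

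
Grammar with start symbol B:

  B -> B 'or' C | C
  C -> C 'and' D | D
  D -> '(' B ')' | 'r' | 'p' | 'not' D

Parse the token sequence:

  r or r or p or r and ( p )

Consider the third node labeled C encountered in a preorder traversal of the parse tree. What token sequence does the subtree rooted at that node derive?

p

[B [B [B [B [C [D r]]] or [C [D r]]] or [C [D p]]] or [C [C [D r]] and [D ( [B [C [D p]]] )]]]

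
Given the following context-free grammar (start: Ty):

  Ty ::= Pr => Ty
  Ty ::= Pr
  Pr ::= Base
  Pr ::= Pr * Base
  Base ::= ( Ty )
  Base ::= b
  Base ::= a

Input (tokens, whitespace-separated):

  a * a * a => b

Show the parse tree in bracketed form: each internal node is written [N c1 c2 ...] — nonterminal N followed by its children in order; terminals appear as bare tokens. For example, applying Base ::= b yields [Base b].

[Ty [Pr [Pr [Pr [Base a]] * [Base a]] * [Base a]] => [Ty [Pr [Base b]]]]

Ty
Pr => Ty
Pr * Base => Ty
Pr * Base * Base => Ty
Base * Base * Base => Ty
a * Base * Base => Ty
a * a * Base => Ty
a * a * a => Ty
a * a * a => Pr
a * a * a => Base
a * a * a => b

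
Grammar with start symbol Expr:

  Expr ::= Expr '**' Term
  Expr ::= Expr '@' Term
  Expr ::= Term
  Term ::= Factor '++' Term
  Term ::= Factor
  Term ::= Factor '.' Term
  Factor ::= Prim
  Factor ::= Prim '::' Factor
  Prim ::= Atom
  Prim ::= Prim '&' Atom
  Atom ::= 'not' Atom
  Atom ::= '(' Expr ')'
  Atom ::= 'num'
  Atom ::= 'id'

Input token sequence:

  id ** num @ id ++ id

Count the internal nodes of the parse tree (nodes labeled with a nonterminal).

19

[Expr [Expr [Expr [Term [Factor [Prim [Atom id]]]]] ** [Term [Factor [Prim [Atom num]]]]] @ [Term [Factor [Prim [Atom id]]] ++ [Term [Factor [Prim [Atom id]]]]]]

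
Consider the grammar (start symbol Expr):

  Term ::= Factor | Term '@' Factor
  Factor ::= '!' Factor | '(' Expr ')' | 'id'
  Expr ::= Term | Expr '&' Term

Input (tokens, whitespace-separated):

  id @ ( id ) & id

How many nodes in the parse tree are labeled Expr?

3

[Expr [Expr [Term [Term [Factor id]] @ [Factor ( [Expr [Term [Factor id]]] )]]] & [Term [Factor id]]]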